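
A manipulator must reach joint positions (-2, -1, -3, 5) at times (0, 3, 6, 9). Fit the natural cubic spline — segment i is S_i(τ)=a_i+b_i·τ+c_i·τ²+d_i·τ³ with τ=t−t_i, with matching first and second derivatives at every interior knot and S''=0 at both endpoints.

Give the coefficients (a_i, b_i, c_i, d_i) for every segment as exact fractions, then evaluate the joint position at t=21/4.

Δ: Δ0=1/3, Δ1=-2/3, Δ2=8/3
row 1: diag=12, rhs=-6; c'=1/4, d'=-1/2
row 2: denom=12−3·1/4=45/4; d'=(20−3·-1/2)/(45/4)=86/45
back: M2=86/45
back: M1=-1/2−1/4·86/45=-44/45
M: M0=0, M1=-44/45, M2=86/45, M3=0
seg 0: a=-2, c=M0/2=0, d=(M1−M0)/(6·3)=-22/405, b=Δ0−h0·(2M0+M1)/6=37/45
seg 1: a=-1, c=M1/2=-22/45, d=(M2−M1)/(6·3)=13/81, b=Δ1−h1·(2M1+M2)/6=-29/45
seg 2: a=-3, c=M2/2=43/45, d=(M3−M2)/(6·3)=-43/405, b=Δ2−h2·(2M2+M3)/6=34/45
t_q=21/4 → seg 1, τ=9/4; S=-1+-29/45·τ+-22/45·τ²+13/81·τ³=-991/320

  seg 0: a=-2 b=37/45 c=0 d=-22/405
  seg 1: a=-1 b=-29/45 c=-22/45 d=13/81
  seg 2: a=-3 b=34/45 c=43/45 d=-43/405
S(21/4) = -991/320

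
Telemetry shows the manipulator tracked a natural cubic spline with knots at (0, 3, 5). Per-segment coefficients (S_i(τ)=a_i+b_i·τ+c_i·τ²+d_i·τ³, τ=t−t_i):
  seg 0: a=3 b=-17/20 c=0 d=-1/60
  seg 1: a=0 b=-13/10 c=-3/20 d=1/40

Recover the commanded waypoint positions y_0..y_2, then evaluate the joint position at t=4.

y_0 = S_0(0) = a_0 = 3
y_1 = S_1(0) = a_1 = 0
y_2 = S_1(2) = -3
t_q=4 is in segment 1 (τ=1); S_1(τ)=-57/40

y_0=3 y_1=0 y_2=-3
S(4) = -57/40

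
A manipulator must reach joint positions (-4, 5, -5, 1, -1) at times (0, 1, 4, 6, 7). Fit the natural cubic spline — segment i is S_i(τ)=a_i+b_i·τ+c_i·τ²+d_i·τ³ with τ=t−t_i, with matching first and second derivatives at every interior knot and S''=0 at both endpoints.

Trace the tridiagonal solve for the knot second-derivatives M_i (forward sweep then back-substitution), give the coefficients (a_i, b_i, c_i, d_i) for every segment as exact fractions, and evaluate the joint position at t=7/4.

Δ: Δ0=9, Δ1=-10/3, Δ2=3, Δ3=-2
row 1: diag=8, rhs=-74; c'=3/8, d'=-37/4
row 2: denom=10−3·3/8=71/8; d'=(38−3·-37/4)/(71/8)=526/71
row 3: denom=6−2·16/71=394/71; d'=(-30−2·526/71)/(394/71)=-1591/197
back: M3=-1591/197
back: M2=526/71−16/71·-1591/197=1818/197
back: M1=-37/4−3/8·1818/197=-2504/197
M: M0=0, M1=-2504/197, M2=1818/197, M3=-1591/197, M4=0
seg 0: a=-4, c=M0/2=0, d=(M1−M0)/(6·1)=-1252/591, b=Δ0−h0·(2M0+M1)/6=6571/591
seg 1: a=5, c=M1/2=-1252/197, d=(M2−M1)/(6·3)=2161/1773, b=Δ1−h1·(2M1+M2)/6=2815/591
seg 2: a=-5, c=M2/2=909/197, d=(M3−M2)/(6·2)=-3409/2364, b=Δ2−h2·(2M2+M3)/6=-272/591
seg 3: a=1, c=M3/2=-1591/394, d=(M4−M3)/(6·1)=1591/1182, b=Δ3−h3·(2M3+M4)/6=409/591
t_q=7/4 → seg 1, τ=3/4; S=5+2815/591·τ+-1252/197·τ²+2161/1773·τ³=69491/12608

  seg 0: a=-4 b=6571/591 c=0 d=-1252/591
  seg 1: a=5 b=2815/591 c=-1252/197 d=2161/1773
  seg 2: a=-5 b=-272/591 c=909/197 d=-3409/2364
  seg 3: a=1 b=409/591 c=-1591/394 d=1591/1182
S(7/4) = 69491/12608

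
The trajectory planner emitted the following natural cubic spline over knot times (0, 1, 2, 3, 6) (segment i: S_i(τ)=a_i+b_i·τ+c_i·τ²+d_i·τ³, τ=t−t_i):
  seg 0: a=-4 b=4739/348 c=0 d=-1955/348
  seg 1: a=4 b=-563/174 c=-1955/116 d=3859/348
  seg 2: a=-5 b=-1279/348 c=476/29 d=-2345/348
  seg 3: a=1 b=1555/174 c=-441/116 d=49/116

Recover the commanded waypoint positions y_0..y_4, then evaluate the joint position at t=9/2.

y_0 = S_0(0) = a_0 = -4
y_1 = S_1(0) = a_1 = 4
y_2 = S_2(0) = a_2 = -5
y_3 = S_3(0) = a_3 = 1
y_4 = S_3(3) = 5
t_q=9/2 is in segment 3 (τ=3/2); S_3(τ)=6753/928

y_0=-4 y_1=4 y_2=-5 y_3=1 y_4=5
S(9/2) = 6753/928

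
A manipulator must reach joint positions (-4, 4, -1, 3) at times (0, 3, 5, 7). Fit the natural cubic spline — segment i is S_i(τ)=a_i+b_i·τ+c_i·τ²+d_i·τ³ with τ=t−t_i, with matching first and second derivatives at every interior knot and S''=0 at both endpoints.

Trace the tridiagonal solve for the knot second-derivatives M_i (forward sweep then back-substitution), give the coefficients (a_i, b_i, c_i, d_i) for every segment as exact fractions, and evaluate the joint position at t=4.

Δ: Δ0=8/3, Δ1=-5/2, Δ2=2
row 1: diag=10, rhs=-31; c'=1/5, d'=-31/10
row 2: denom=8−2·1/5=38/5; d'=(27−2·-31/10)/(38/5)=83/19
back: M2=83/19
back: M1=-31/10−1/5·83/19=-151/38
M: M0=0, M1=-151/38, M2=83/19, M3=0
seg 0: a=-4, c=M0/2=0, d=(M1−M0)/(6·3)=-151/684, b=Δ0−h0·(2M0+M1)/6=1061/228
seg 1: a=4, c=M1/2=-151/76, d=(M2−M1)/(6·2)=317/456, b=Δ1−h1·(2M1+M2)/6=-149/114
seg 2: a=-1, c=M2/2=83/38, d=(M3−M2)/(6·2)=-83/228, b=Δ2−h2·(2M2+M3)/6=-52/57
t_q=4 → seg 1, τ=1; S=4+-149/114·τ+-151/76·τ²+317/456·τ³=213/152

  seg 0: a=-4 b=1061/228 c=0 d=-151/684
  seg 1: a=4 b=-149/114 c=-151/76 d=317/456
  seg 2: a=-1 b=-52/57 c=83/38 d=-83/228
S(4) = 213/152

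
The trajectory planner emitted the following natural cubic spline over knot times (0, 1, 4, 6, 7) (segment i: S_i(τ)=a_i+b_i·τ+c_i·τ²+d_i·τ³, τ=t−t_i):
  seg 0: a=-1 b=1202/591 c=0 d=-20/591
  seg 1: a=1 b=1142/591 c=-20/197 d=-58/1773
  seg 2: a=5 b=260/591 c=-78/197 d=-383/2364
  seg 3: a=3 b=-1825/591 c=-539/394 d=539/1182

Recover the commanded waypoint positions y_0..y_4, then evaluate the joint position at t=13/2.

y_0=-1 y_1=1 y_2=5 y_3=3 y_4=-1
S(13/2) = 3691/3152

y_0 = S_0(0) = a_0 = -1
y_1 = S_1(0) = a_1 = 1
y_2 = S_2(0) = a_2 = 5
y_3 = S_3(0) = a_3 = 3
y_4 = S_3(1) = -1
t_q=13/2 is in segment 3 (τ=1/2); S_3(τ)=3691/3152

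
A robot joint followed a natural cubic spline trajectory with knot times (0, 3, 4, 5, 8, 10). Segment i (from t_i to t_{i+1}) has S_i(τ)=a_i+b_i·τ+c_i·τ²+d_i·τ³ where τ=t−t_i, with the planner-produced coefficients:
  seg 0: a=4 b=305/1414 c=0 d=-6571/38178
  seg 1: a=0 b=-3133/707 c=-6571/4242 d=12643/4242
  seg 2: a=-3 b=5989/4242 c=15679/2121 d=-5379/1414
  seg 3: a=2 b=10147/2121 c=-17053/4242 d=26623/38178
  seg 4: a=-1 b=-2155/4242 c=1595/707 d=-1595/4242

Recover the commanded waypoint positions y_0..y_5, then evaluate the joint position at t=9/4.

y_0 = S_0(0) = a_0 = 4
y_1 = S_1(0) = a_1 = 0
y_2 = S_2(0) = a_2 = -3
y_3 = S_3(0) = a_3 = 2
y_4 = S_4(0) = a_4 = -1
y_5 = S_4(2) = 4
t_q=9/4 is in segment 0 (τ=9/4); S_0(τ)=32641/12928

y_0=4 y_1=0 y_2=-3 y_3=2 y_4=-1 y_5=4
S(9/4) = 32641/12928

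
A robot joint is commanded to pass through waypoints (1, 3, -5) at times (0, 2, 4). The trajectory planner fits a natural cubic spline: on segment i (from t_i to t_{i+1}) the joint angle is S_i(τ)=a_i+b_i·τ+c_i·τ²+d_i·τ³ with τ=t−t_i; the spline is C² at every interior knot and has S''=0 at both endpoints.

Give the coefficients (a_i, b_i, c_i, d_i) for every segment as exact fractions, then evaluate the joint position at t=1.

  seg 0: a=1 b=9/4 c=0 d=-5/16
  seg 1: a=3 b=-3/2 c=-15/8 d=5/16
S(1) = 47/16

Δ: Δ0=1, Δ1=-4
row 1: diag=8, rhs=-30; c'=1/4, d'=-15/4
back: M1=-15/4
M: M0=0, M1=-15/4, M2=0
seg 0: a=1, c=M0/2=0, d=(M1−M0)/(6·2)=-5/16, b=Δ0−h0·(2M0+M1)/6=9/4
seg 1: a=3, c=M1/2=-15/8, d=(M2−M1)/(6·2)=5/16, b=Δ1−h1·(2M1+M2)/6=-3/2
t_q=1 → seg 0, τ=1; S=1+9/4·τ+0·τ²+-5/16·τ³=47/16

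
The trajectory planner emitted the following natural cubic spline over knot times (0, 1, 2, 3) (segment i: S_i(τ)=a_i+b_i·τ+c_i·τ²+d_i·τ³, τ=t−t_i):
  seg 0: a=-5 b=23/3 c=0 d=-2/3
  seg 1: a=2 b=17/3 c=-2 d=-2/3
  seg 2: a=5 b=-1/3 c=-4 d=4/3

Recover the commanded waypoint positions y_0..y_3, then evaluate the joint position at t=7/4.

y_0=-5 y_1=2 y_2=5 y_3=2
S(7/4) = 155/32

y_0 = S_0(0) = a_0 = -5
y_1 = S_1(0) = a_1 = 2
y_2 = S_2(0) = a_2 = 5
y_3 = S_2(1) = 2
t_q=7/4 is in segment 1 (τ=3/4); S_1(τ)=155/32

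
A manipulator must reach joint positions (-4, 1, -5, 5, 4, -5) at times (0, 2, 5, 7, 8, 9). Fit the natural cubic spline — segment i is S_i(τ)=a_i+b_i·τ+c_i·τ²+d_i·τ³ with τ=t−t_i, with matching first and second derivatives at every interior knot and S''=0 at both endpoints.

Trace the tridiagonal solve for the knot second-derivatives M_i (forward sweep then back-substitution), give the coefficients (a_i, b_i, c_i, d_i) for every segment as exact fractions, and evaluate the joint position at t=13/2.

  seg 0: a=-4 b=15833/3866 c=0 d=-771/1933
  seg 1: a=1 b=-2671/3866 c=-4626/1933 d=7565/11598
  seg 2: a=-5 b=4951/1933 c=13443/3866 d=-8729/7732
  seg 3: a=5 b=5650/1933 c=-6372/1933 d=-1211/1933
  seg 4: a=4 b=-10727/1933 c=-10005/1933 d=3335/1933
S(13/2) = 176633/61856

Δ: Δ0=5/2, Δ1=-2, Δ2=5, Δ3=-1, Δ4=-9
row 1: diag=10, rhs=-27; c'=3/10, d'=-27/10
row 2: denom=10−3·3/10=91/10; d'=(42−3·-27/10)/(91/10)=501/91
row 3: denom=6−2·20/91=506/91; d'=(-36−2·501/91)/(506/91)=-93/11
row 4: denom=4−1·91/506=1933/506; d'=(-48−1·-93/11)/(1933/506)=-20010/1933
back: M4=-20010/1933
back: M3=-93/11−91/506·-20010/1933=-12744/1933
back: M2=501/91−20/91·-12744/1933=13443/1933
back: M1=-27/10−3/10·13443/1933=-9252/1933
M: M0=0, M1=-9252/1933, M2=13443/1933, M3=-12744/1933, M4=-20010/1933, M5=0
seg 0: a=-4, c=M0/2=0, d=(M1−M0)/(6·2)=-771/1933, b=Δ0−h0·(2M0+M1)/6=15833/3866
seg 1: a=1, c=M1/2=-4626/1933, d=(M2−M1)/(6·3)=7565/11598, b=Δ1−h1·(2M1+M2)/6=-2671/3866
seg 2: a=-5, c=M2/2=13443/3866, d=(M3−M2)/(6·2)=-8729/7732, b=Δ2−h2·(2M2+M3)/6=4951/1933
seg 3: a=5, c=M3/2=-6372/1933, d=(M4−M3)/(6·1)=-1211/1933, b=Δ3−h3·(2M3+M4)/6=5650/1933
seg 4: a=4, c=M4/2=-10005/1933, d=(M5−M4)/(6·1)=3335/1933, b=Δ4−h4·(2M4+M5)/6=-10727/1933
t_q=13/2 → seg 2, τ=3/2; S=-5+4951/1933·τ+13443/3866·τ²+-8729/7732·τ³=176633/61856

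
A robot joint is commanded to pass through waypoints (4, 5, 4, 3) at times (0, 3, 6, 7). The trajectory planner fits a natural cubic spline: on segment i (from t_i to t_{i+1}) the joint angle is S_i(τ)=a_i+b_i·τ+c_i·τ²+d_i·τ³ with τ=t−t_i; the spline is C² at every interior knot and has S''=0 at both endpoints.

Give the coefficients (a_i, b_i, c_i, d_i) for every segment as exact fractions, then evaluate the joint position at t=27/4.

Δ: Δ0=1/3, Δ1=-1/3, Δ2=-1
row 1: diag=12, rhs=-4; c'=1/4, d'=-1/3
row 2: denom=8−3·1/4=29/4; d'=(-4−3·-1/3)/(29/4)=-12/29
back: M2=-12/29
back: M1=-1/3−1/4·-12/29=-20/87
M: M0=0, M1=-20/87, M2=-12/29, M3=0
seg 0: a=4, c=M0/2=0, d=(M1−M0)/(6·3)=-10/783, b=Δ0−h0·(2M0+M1)/6=13/29
seg 1: a=5, c=M1/2=-10/87, d=(M2−M1)/(6·3)=-8/783, b=Δ1−h1·(2M1+M2)/6=3/29
seg 2: a=4, c=M2/2=-6/29, d=(M3−M2)/(6·1)=2/29, b=Δ2−h2·(2M2+M3)/6=-25/29
t_q=27/4 → seg 2, τ=3/4; S=4+-25/29·τ+-6/29·τ²+2/29·τ³=3031/928

  seg 0: a=4 b=13/29 c=0 d=-10/783
  seg 1: a=5 b=3/29 c=-10/87 d=-8/783
  seg 2: a=4 b=-25/29 c=-6/29 d=2/29
S(27/4) = 3031/928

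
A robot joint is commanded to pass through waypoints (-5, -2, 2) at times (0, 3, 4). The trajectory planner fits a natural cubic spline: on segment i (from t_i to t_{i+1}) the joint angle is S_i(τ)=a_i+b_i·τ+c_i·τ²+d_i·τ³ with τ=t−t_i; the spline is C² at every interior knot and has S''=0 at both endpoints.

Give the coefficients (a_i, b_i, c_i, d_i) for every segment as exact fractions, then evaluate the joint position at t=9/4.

Δ: Δ0=1, Δ1=4
row 1: diag=8, rhs=18; c'=1/8, d'=9/4
back: M1=9/4
M: M0=0, M1=9/4, M2=0
seg 0: a=-5, c=M0/2=0, d=(M1−M0)/(6·3)=1/8, b=Δ0−h0·(2M0+M1)/6=-1/8
seg 1: a=-2, c=M1/2=9/8, d=(M2−M1)/(6·1)=-3/8, b=Δ1−h1·(2M1+M2)/6=13/4
t_q=9/4 → seg 0, τ=9/4; S=-5+-1/8·τ+0·τ²+1/8·τ³=-1975/512

  seg 0: a=-5 b=-1/8 c=0 d=1/8
  seg 1: a=-2 b=13/4 c=9/8 d=-3/8
S(9/4) = -1975/512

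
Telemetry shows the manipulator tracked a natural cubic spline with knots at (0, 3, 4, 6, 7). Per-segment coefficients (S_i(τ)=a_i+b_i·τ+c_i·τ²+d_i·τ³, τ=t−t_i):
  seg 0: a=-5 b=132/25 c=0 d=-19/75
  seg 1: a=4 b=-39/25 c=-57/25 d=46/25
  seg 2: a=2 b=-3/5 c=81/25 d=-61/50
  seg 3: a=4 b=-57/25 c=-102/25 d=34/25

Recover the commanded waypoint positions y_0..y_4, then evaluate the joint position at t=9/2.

y_0 = S_0(0) = a_0 = -5
y_1 = S_1(0) = a_1 = 4
y_2 = S_2(0) = a_2 = 2
y_3 = S_3(0) = a_3 = 4
y_4 = S_3(1) = -1
t_q=9/2 is in segment 2 (τ=1/2); S_2(τ)=943/400

y_0=-5 y_1=4 y_2=2 y_3=4 y_4=-1
S(9/2) = 943/400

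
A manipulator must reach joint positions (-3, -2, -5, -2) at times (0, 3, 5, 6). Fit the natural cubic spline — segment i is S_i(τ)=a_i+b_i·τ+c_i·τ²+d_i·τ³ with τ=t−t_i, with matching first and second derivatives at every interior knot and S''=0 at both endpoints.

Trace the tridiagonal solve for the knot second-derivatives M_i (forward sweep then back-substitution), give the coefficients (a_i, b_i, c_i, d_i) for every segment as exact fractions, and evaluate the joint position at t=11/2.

Δ: Δ0=1/3, Δ1=-3/2, Δ2=3
row 1: diag=10, rhs=-11; c'=1/5, d'=-11/10
row 2: denom=6−2·1/5=28/5; d'=(27−2·-11/10)/(28/5)=73/14
back: M2=73/14
back: M1=-11/10−1/5·73/14=-15/7
M: M0=0, M1=-15/7, M2=73/14, M3=0
seg 0: a=-3, c=M0/2=0, d=(M1−M0)/(6·3)=-5/42, b=Δ0−h0·(2M0+M1)/6=59/42
seg 1: a=-2, c=M1/2=-15/14, d=(M2−M1)/(6·2)=103/168, b=Δ1−h1·(2M1+M2)/6=-38/21
seg 2: a=-5, c=M2/2=73/28, d=(M3−M2)/(6·1)=-73/84, b=Δ2−h2·(2M2+M3)/6=53/42
t_q=11/2 → seg 2, τ=1/2; S=-5+53/42·τ+73/28·τ²+-73/84·τ³=-857/224

  seg 0: a=-3 b=59/42 c=0 d=-5/42
  seg 1: a=-2 b=-38/21 c=-15/14 d=103/168
  seg 2: a=-5 b=53/42 c=73/28 d=-73/84
S(11/2) = -857/224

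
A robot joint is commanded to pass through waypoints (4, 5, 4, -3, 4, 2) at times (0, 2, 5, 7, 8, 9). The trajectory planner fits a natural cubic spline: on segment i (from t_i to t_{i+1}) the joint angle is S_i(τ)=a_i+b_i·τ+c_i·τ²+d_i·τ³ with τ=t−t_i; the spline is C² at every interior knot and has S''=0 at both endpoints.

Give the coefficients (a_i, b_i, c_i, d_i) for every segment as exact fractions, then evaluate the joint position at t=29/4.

  seg 0: a=4 b=1645/11598 c=0 d=2077/23196
  seg 1: a=5 b=14107/11598 c=2077/3866 d=-679/1933
  seg 2: a=4 b=-58505/11598 c=-10145/3866 d=39391/23196
  seg 3: a=-3 b=56101/11598 c=14623/1933 d=-62653/11598
  seg 4: a=4 b=21809/5799 c=-33407/3866 d=33407/11598
S(29/4) = -346967/247424

Δ: Δ0=1/2, Δ1=-1/3, Δ2=-7/2, Δ3=7, Δ4=-2
row 1: diag=10, rhs=-5; c'=3/10, d'=-1/2
row 2: denom=10−3·3/10=91/10; d'=(-19−3·-1/2)/(91/10)=-25/13
row 3: denom=6−2·20/91=506/91; d'=(63−2·-25/13)/(506/91)=553/46
row 4: denom=4−1·91/506=1933/506; d'=(-54−1·553/46)/(1933/506)=-33407/1933
back: M4=-33407/1933
back: M3=553/46−91/506·-33407/1933=29246/1933
back: M2=-25/13−20/91·29246/1933=-10145/1933
back: M1=-1/2−3/10·-10145/1933=2077/1933
M: M0=0, M1=2077/1933, M2=-10145/1933, M3=29246/1933, M4=-33407/1933, M5=0
seg 0: a=4, c=M0/2=0, d=(M1−M0)/(6·2)=2077/23196, b=Δ0−h0·(2M0+M1)/6=1645/11598
seg 1: a=5, c=M1/2=2077/3866, d=(M2−M1)/(6·3)=-679/1933, b=Δ1−h1·(2M1+M2)/6=14107/11598
seg 2: a=4, c=M2/2=-10145/3866, d=(M3−M2)/(6·2)=39391/23196, b=Δ2−h2·(2M2+M3)/6=-58505/11598
seg 3: a=-3, c=M3/2=14623/1933, d=(M4−M3)/(6·1)=-62653/11598, b=Δ3−h3·(2M3+M4)/6=56101/11598
seg 4: a=4, c=M4/2=-33407/3866, d=(M5−M4)/(6·1)=33407/11598, b=Δ4−h4·(2M4+M5)/6=21809/5799
t_q=29/4 → seg 3, τ=1/4; S=-3+56101/11598·τ+14623/1933·τ²+-62653/11598·τ³=-346967/247424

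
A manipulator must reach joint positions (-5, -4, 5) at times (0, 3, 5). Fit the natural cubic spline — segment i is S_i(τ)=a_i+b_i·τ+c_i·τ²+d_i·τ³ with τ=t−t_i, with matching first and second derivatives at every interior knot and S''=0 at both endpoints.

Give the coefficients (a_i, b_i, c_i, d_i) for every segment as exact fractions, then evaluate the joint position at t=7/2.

  seg 0: a=-5 b=-11/12 c=0 d=5/36
  seg 1: a=-4 b=17/6 c=5/4 d=-5/24
S(7/2) = -147/64

Δ: Δ0=1/3, Δ1=9/2
row 1: diag=10, rhs=25; c'=1/5, d'=5/2
back: M1=5/2
M: M0=0, M1=5/2, M2=0
seg 0: a=-5, c=M0/2=0, d=(M1−M0)/(6·3)=5/36, b=Δ0−h0·(2M0+M1)/6=-11/12
seg 1: a=-4, c=M1/2=5/4, d=(M2−M1)/(6·2)=-5/24, b=Δ1−h1·(2M1+M2)/6=17/6
t_q=7/2 → seg 1, τ=1/2; S=-4+17/6·τ+5/4·τ²+-5/24·τ³=-147/64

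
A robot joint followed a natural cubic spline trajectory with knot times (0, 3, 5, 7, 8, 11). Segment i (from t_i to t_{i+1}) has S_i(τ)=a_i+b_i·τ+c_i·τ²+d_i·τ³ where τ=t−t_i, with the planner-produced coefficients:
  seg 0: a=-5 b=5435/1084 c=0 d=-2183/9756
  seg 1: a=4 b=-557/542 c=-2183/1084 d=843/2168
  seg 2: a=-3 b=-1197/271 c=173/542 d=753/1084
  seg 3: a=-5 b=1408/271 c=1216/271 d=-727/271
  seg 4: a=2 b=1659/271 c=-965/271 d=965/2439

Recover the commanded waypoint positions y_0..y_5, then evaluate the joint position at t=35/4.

y_0 = S_0(0) = a_0 = -5
y_1 = S_1(0) = a_1 = 4
y_2 = S_2(0) = a_2 = -3
y_3 = S_3(0) = a_3 = -5
y_4 = S_4(0) = a_4 = 2
y_5 = S_4(3) = -1
t_q=35/4 is in segment 4 (τ=3/4); S_4(τ)=82475/17344

y_0=-5 y_1=4 y_2=-3 y_3=-5 y_4=2 y_5=-1
S(35/4) = 82475/17344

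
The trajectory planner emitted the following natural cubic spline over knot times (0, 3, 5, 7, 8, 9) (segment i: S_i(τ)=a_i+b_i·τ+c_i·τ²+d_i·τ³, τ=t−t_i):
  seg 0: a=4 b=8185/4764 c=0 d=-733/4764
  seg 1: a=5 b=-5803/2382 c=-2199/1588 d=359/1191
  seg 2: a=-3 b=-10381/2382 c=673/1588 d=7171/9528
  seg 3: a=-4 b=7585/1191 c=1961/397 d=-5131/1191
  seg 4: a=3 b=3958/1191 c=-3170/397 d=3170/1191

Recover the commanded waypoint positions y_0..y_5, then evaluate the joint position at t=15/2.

y_0 = S_0(0) = a_0 = 4
y_1 = S_1(0) = a_1 = 5
y_2 = S_2(0) = a_2 = -3
y_3 = S_3(0) = a_3 = -4
y_4 = S_4(0) = a_4 = 3
y_5 = S_4(1) = 1
t_q=15/2 is in segment 3 (τ=1/2); S_3(τ)=-379/3176

y_0=4 y_1=5 y_2=-3 y_3=-4 y_4=3 y_5=1
S(15/2) = -379/3176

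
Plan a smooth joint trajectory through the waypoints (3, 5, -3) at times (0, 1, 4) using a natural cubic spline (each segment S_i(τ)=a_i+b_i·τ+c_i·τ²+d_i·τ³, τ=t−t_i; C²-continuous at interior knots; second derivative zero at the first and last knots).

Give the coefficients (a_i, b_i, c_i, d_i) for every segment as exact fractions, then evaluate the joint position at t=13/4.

  seg 0: a=3 b=31/12 c=0 d=-7/12
  seg 1: a=5 b=5/6 c=-7/4 d=7/36
S(13/4) = 59/256

Δ: Δ0=2, Δ1=-8/3
row 1: diag=8, rhs=-28; c'=3/8, d'=-7/2
back: M1=-7/2
M: M0=0, M1=-7/2, M2=0
seg 0: a=3, c=M0/2=0, d=(M1−M0)/(6·1)=-7/12, b=Δ0−h0·(2M0+M1)/6=31/12
seg 1: a=5, c=M1/2=-7/4, d=(M2−M1)/(6·3)=7/36, b=Δ1−h1·(2M1+M2)/6=5/6
t_q=13/4 → seg 1, τ=9/4; S=5+5/6·τ+-7/4·τ²+7/36·τ³=59/256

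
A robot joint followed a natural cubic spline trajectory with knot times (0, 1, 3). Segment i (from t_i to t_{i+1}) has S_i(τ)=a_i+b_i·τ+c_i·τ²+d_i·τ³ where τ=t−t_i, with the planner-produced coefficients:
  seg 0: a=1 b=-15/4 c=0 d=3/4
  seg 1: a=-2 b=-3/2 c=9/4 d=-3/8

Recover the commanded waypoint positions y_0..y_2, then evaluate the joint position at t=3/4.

y_0 = S_0(0) = a_0 = 1
y_1 = S_1(0) = a_1 = -2
y_2 = S_1(2) = 1
t_q=3/4 is in segment 0 (τ=3/4); S_0(τ)=-383/256

y_0=1 y_1=-2 y_2=1
S(3/4) = -383/256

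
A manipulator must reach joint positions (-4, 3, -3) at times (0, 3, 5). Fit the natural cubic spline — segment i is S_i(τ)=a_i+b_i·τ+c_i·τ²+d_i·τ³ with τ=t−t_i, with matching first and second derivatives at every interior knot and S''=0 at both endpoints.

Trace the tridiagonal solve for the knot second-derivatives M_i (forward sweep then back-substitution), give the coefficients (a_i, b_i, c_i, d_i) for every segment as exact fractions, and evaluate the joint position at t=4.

  seg 0: a=-4 b=59/15 c=0 d=-8/45
  seg 1: a=3 b=-13/15 c=-8/5 d=4/15
S(4) = 4/5

Δ: Δ0=7/3, Δ1=-3
row 1: diag=10, rhs=-32; c'=1/5, d'=-16/5
back: M1=-16/5
M: M0=0, M1=-16/5, M2=0
seg 0: a=-4, c=M0/2=0, d=(M1−M0)/(6·3)=-8/45, b=Δ0−h0·(2M0+M1)/6=59/15
seg 1: a=3, c=M1/2=-8/5, d=(M2−M1)/(6·2)=4/15, b=Δ1−h1·(2M1+M2)/6=-13/15
t_q=4 → seg 1, τ=1; S=3+-13/15·τ+-8/5·τ²+4/15·τ³=4/5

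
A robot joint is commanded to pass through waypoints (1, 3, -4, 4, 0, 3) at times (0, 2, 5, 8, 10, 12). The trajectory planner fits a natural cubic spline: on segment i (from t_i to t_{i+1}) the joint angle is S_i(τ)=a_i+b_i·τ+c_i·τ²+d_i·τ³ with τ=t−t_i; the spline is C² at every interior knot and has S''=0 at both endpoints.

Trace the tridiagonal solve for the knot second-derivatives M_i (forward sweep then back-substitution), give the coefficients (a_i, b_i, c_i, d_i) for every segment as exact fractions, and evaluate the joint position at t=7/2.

Δ: Δ0=1, Δ1=-7/3, Δ2=8/3, Δ3=-2, Δ4=3/2
row 1: diag=10, rhs=-20; c'=3/10, d'=-2
row 2: denom=12−3·3/10=111/10; d'=(30−3·-2)/(111/10)=120/37
row 3: denom=10−3·10/37=340/37; d'=(-28−3·120/37)/(340/37)=-349/85
row 4: denom=8−2·37/170=643/85; d'=(21−2·-349/85)/(643/85)=2483/643
back: M4=2483/643
back: M3=-349/85−37/170·2483/643=-6361/1286
back: M2=120/37−10/37·-6361/1286=2945/643
back: M1=-2−3/10·2945/643=-4339/1286
M: M0=0, M1=-4339/1286, M2=2945/643, M3=-6361/1286, M4=2483/643, M5=0
seg 0: a=1, c=M0/2=0, d=(M1−M0)/(6·2)=-4339/15432, b=Δ0−h0·(2M0+M1)/6=8197/3858
seg 1: a=3, c=M1/2=-4339/2572, d=(M2−M1)/(6·3)=10229/23148, b=Δ1−h1·(2M1+M2)/6=-2410/1929
seg 2: a=-4, c=M2/2=2945/1286, d=(M3−M2)/(6·3)=-12251/23148, b=Δ2−h2·(2M2+M3)/6=4319/7716
seg 3: a=4, c=M3/2=-6361/2572, d=(M4−M3)/(6·2)=11327/15432, b=Δ3−h3·(2M3+M4)/6=20/1929
seg 4: a=0, c=M4/2=2483/1286, d=(M5−M4)/(6·2)=-2483/7716, b=Δ4−h4·(2M4+M5)/6=-4145/3858
t_q=7/2 → seg 1, τ=3/2; S=3+-2410/1929·τ+-4339/2572·τ²+10229/23148·τ³=-24247/20576

  seg 0: a=1 b=8197/3858 c=0 d=-4339/15432
  seg 1: a=3 b=-2410/1929 c=-4339/2572 d=10229/23148
  seg 2: a=-4 b=4319/7716 c=2945/1286 d=-12251/23148
  seg 3: a=4 b=20/1929 c=-6361/2572 d=11327/15432
  seg 4: a=0 b=-4145/3858 c=2483/1286 d=-2483/7716
S(7/2) = -24247/20576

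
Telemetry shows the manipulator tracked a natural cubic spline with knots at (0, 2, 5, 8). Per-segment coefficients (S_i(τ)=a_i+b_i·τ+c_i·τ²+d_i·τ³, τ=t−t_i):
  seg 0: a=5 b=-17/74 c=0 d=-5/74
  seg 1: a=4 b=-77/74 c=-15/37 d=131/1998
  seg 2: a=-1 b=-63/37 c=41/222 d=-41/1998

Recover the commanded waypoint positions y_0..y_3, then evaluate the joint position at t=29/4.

y_0=5 y_1=4 y_2=-1 y_3=-5
S(29/4) = -19559/4736

y_0 = S_0(0) = a_0 = 5
y_1 = S_1(0) = a_1 = 4
y_2 = S_2(0) = a_2 = -1
y_3 = S_2(3) = -5
t_q=29/4 is in segment 2 (τ=9/4); S_2(τ)=-19559/4736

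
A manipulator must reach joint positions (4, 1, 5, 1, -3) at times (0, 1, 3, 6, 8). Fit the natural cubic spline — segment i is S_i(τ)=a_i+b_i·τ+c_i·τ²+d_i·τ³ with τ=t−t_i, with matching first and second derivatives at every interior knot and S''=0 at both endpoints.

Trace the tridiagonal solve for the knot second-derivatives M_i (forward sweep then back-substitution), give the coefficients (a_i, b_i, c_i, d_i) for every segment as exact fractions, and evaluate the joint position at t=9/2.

Δ: Δ0=-3, Δ1=2, Δ2=-4/3, Δ3=-2
row 1: diag=6, rhs=30; c'=1/3, d'=5
row 2: denom=10−2·1/3=28/3; d'=(-20−2·5)/(28/3)=-45/14
row 3: denom=10−3·9/28=253/28; d'=(-4−3·-45/14)/(253/28)=158/253
back: M3=158/253
back: M2=-45/14−9/28·158/253=-864/253
back: M1=5−1/3·-864/253=1553/253
M: M0=0, M1=1553/253, M2=-864/253, M3=158/253, M4=0
seg 0: a=4, c=M0/2=0, d=(M1−M0)/(6·1)=1553/1518, b=Δ0−h0·(2M0+M1)/6=-6107/1518
seg 1: a=1, c=M1/2=1553/506, d=(M2−M1)/(6·2)=-2417/3036, b=Δ1−h1·(2M1+M2)/6=-724/759
seg 2: a=5, c=M2/2=-432/253, d=(M3−M2)/(6·3)=511/2277, b=Δ2−h2·(2M2+M3)/6=1343/759
seg 3: a=1, c=M3/2=79/253, d=(M4−M3)/(6·2)=-79/1518, b=Δ3−h3·(2M3+M4)/6=-1834/759
t_q=9/2 → seg 2, τ=3/2; S=5+1343/759·τ+-432/253·τ²+511/2277·τ³=9249/2024

  seg 0: a=4 b=-6107/1518 c=0 d=1553/1518
  seg 1: a=1 b=-724/759 c=1553/506 d=-2417/3036
  seg 2: a=5 b=1343/759 c=-432/253 d=511/2277
  seg 3: a=1 b=-1834/759 c=79/253 d=-79/1518
S(9/2) = 9249/2024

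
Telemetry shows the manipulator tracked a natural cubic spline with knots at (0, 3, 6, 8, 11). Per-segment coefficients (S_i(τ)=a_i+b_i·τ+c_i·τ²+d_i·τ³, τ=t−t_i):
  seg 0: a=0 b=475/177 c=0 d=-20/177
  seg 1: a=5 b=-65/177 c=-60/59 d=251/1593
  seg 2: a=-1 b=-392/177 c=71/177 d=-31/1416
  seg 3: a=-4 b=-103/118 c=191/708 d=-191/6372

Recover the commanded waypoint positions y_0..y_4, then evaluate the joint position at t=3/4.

y_0 = S_0(0) = a_0 = 0
y_1 = S_1(0) = a_1 = 5
y_2 = S_2(0) = a_2 = -1
y_3 = S_3(0) = a_3 = -4
y_4 = S_3(3) = -5
t_q=3/4 is in segment 0 (τ=3/4); S_0(τ)=1855/944

y_0=0 y_1=5 y_2=-1 y_3=-4 y_4=-5
S(3/4) = 1855/944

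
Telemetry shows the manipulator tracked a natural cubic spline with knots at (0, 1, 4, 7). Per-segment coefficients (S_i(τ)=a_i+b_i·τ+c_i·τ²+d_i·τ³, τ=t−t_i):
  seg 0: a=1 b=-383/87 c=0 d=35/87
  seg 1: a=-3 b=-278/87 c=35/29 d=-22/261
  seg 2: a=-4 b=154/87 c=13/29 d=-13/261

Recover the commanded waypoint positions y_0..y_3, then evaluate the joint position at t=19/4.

y_0=1 y_1=-3 y_2=-4 y_3=4
S(19/4) = -4531/1856

y_0 = S_0(0) = a_0 = 1
y_1 = S_1(0) = a_1 = -3
y_2 = S_2(0) = a_2 = -4
y_3 = S_2(3) = 4
t_q=19/4 is in segment 2 (τ=3/4); S_2(τ)=-4531/1856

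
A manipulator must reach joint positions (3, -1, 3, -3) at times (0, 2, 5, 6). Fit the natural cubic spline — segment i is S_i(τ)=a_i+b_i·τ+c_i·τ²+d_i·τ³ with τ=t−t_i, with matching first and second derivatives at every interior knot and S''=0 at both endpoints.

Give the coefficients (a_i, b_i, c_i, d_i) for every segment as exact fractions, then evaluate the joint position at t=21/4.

  seg 0: a=3 b=-718/213 c=0 d=73/213
  seg 1: a=-1 b=158/213 c=146/71 d=-44/71
  seg 2: a=3 b=-778/213 c=-250/71 d=250/213
S(21/4) = 4283/2272

Δ: Δ0=-2, Δ1=4/3, Δ2=-6
row 1: diag=10, rhs=20; c'=3/10, d'=2
row 2: denom=8−3·3/10=71/10; d'=(-44−3·2)/(71/10)=-500/71
back: M2=-500/71
back: M1=2−3/10·-500/71=292/71
M: M0=0, M1=292/71, M2=-500/71, M3=0
seg 0: a=3, c=M0/2=0, d=(M1−M0)/(6·2)=73/213, b=Δ0−h0·(2M0+M1)/6=-718/213
seg 1: a=-1, c=M1/2=146/71, d=(M2−M1)/(6·3)=-44/71, b=Δ1−h1·(2M1+M2)/6=158/213
seg 2: a=3, c=M2/2=-250/71, d=(M3−M2)/(6·1)=250/213, b=Δ2−h2·(2M2+M3)/6=-778/213
t_q=21/4 → seg 2, τ=1/4; S=3+-778/213·τ+-250/71·τ²+250/213·τ³=4283/2272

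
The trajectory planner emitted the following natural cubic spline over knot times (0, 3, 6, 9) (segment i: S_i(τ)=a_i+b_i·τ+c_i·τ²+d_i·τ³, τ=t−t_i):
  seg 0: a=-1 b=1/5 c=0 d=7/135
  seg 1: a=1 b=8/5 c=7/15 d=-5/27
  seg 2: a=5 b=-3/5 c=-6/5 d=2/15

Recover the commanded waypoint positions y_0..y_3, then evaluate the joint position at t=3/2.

y_0 = S_0(0) = a_0 = -1
y_1 = S_1(0) = a_1 = 1
y_2 = S_2(0) = a_2 = 5
y_3 = S_2(3) = -4
t_q=3/2 is in segment 0 (τ=3/2); S_0(τ)=-21/40

y_0=-1 y_1=1 y_2=5 y_3=-4
S(3/2) = -21/40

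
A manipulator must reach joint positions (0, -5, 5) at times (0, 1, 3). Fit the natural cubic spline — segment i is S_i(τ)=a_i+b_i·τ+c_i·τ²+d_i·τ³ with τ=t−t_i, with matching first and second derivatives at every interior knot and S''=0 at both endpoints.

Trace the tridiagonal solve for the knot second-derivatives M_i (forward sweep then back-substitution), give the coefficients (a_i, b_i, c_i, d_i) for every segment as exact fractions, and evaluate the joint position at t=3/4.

Δ: Δ0=-5, Δ1=5
row 1: diag=6, rhs=60; c'=1/3, d'=10
back: M1=10
M: M0=0, M1=10, M2=0
seg 0: a=0, c=M0/2=0, d=(M1−M0)/(6·1)=5/3, b=Δ0−h0·(2M0+M1)/6=-20/3
seg 1: a=-5, c=M1/2=5, d=(M2−M1)/(6·2)=-5/6, b=Δ1−h1·(2M1+M2)/6=-5/3
t_q=3/4 → seg 0, τ=3/4; S=0+-20/3·τ+0·τ²+5/3·τ³=-275/64

  seg 0: a=0 b=-20/3 c=0 d=5/3
  seg 1: a=-5 b=-5/3 c=5 d=-5/6
S(3/4) = -275/64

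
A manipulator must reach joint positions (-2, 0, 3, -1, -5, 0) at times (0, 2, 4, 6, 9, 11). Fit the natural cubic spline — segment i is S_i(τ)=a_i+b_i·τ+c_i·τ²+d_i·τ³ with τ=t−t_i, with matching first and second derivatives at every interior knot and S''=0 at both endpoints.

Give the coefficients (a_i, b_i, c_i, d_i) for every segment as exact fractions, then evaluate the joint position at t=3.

  seg 0: a=-2 b=965/1542 c=0 d=577/6168
  seg 1: a=0 b=1348/771 c=577/1028 d=-1057/3084
  seg 2: a=3 b=-92/771 c=-1537/1028 d=1711/6168
  seg 3: a=-1 b=-4273/1542 c=87/514 d=239/2313
  seg 4: a=-5 b=1595/1542 c=565/514 d=-565/3084
S(3) = 1011/514

Δ: Δ0=1, Δ1=3/2, Δ2=-2, Δ3=-4/3, Δ4=5/2
row 1: diag=8, rhs=3; c'=1/4, d'=3/8
row 2: denom=8−2·1/4=15/2; d'=(-21−2·3/8)/(15/2)=-29/10
row 3: denom=10−2·4/15=142/15; d'=(4−2·-29/10)/(142/15)=147/142
row 4: denom=10−3·45/142=1285/142; d'=(23−3·147/142)/(1285/142)=565/257
back: M4=565/257
back: M3=147/142−45/142·565/257=87/257
back: M2=-29/10−4/15·87/257=-1537/514
back: M1=3/8−1/4·-1537/514=577/514
M: M0=0, M1=577/514, M2=-1537/514, M3=87/257, M4=565/257, M5=0
seg 0: a=-2, c=M0/2=0, d=(M1−M0)/(6·2)=577/6168, b=Δ0−h0·(2M0+M1)/6=965/1542
seg 1: a=0, c=M1/2=577/1028, d=(M2−M1)/(6·2)=-1057/3084, b=Δ1−h1·(2M1+M2)/6=1348/771
seg 2: a=3, c=M2/2=-1537/1028, d=(M3−M2)/(6·2)=1711/6168, b=Δ2−h2·(2M2+M3)/6=-92/771
seg 3: a=-1, c=M3/2=87/514, d=(M4−M3)/(6·3)=239/2313, b=Δ3−h3·(2M3+M4)/6=-4273/1542
seg 4: a=-5, c=M4/2=565/514, d=(M5−M4)/(6·2)=-565/3084, b=Δ4−h4·(2M4+M5)/6=1595/1542
t_q=3 → seg 1, τ=1; S=0+1348/771·τ+577/1028·τ²+-1057/3084·τ³=1011/514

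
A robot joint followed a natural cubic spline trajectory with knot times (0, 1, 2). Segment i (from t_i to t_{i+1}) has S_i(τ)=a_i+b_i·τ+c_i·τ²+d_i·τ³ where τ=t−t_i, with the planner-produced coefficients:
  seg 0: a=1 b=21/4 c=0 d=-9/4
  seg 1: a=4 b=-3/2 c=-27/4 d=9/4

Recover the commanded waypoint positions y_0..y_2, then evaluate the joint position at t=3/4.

y_0 = S_0(0) = a_0 = 1
y_1 = S_1(0) = a_1 = 4
y_2 = S_1(1) = -2
t_q=3/4 is in segment 0 (τ=3/4); S_0(τ)=1021/256

y_0=1 y_1=4 y_2=-2
S(3/4) = 1021/256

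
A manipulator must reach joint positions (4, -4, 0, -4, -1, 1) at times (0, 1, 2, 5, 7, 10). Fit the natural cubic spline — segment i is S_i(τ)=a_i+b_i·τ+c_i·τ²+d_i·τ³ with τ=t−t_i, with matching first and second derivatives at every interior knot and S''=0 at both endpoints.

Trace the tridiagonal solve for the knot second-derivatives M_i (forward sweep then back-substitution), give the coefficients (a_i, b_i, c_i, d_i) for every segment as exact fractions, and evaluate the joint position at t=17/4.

Δ: Δ0=-8, Δ1=4, Δ2=-4/3, Δ3=3/2, Δ4=2/3
row 1: diag=4, rhs=72; c'=1/4, d'=18
row 2: denom=8−1·1/4=31/4; d'=(-32−1·18)/(31/4)=-200/31
row 3: denom=10−3·12/31=274/31; d'=(17−3·-200/31)/(274/31)=1127/274
row 4: denom=10−2·31/137=1308/137; d'=(-5−2·1127/274)/(1308/137)=-151/109
back: M4=-151/109
back: M3=1127/274−31/137·-151/109=965/218
back: M2=-200/31−12/31·965/218=-890/109
back: M1=18−1/4·-890/109=4369/218
M: M0=0, M1=4369/218, M2=-890/109, M3=965/218, M4=-151/109, M5=0
seg 0: a=4, c=M0/2=0, d=(M1−M0)/(6·1)=4369/1308, b=Δ0−h0·(2M0+M1)/6=-14833/1308
seg 1: a=-4, c=M1/2=4369/436, d=(M2−M1)/(6·1)=-6149/1308, b=Δ1−h1·(2M1+M2)/6=-863/654
seg 2: a=0, c=M2/2=-445/109, d=(M3−M2)/(6·3)=305/436, b=Δ2−h2·(2M2+M3)/6=6041/1308
seg 3: a=-4, c=M3/2=965/436, d=(M4−M3)/(6·2)=-1267/2616, b=Δ3−h3·(2M3+M4)/6=-647/654
seg 4: a=-1, c=M4/2=-151/218, d=(M5−M4)/(6·3)=151/1962, b=Δ4−h4·(2M4+M5)/6=671/327
t_q=17/4 → seg 2, τ=9/4; S=0+6041/1308·τ+-445/109·τ²+305/436·τ³=-64407/27904

  seg 0: a=4 b=-14833/1308 c=0 d=4369/1308
  seg 1: a=-4 b=-863/654 c=4369/436 d=-6149/1308
  seg 2: a=0 b=6041/1308 c=-445/109 d=305/436
  seg 3: a=-4 b=-647/654 c=965/436 d=-1267/2616
  seg 4: a=-1 b=671/327 c=-151/218 d=151/1962
S(17/4) = -64407/27904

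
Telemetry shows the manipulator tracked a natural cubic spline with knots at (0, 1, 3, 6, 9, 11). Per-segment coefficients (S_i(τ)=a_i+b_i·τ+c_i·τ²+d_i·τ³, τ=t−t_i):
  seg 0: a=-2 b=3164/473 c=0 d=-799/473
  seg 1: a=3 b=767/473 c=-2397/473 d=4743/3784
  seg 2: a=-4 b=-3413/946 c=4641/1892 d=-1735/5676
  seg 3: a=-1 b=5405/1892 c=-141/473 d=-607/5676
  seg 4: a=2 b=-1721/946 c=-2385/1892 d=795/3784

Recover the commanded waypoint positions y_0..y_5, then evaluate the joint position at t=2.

y_0 = S_0(0) = a_0 = -2
y_1 = S_1(0) = a_1 = 3
y_2 = S_2(0) = a_2 = -4
y_3 = S_3(0) = a_3 = -1
y_4 = S_4(0) = a_4 = 2
y_5 = S_4(2) = -5
t_q=2 is in segment 1 (τ=1); S_1(τ)=3055/3784

y_0=-2 y_1=3 y_2=-4 y_3=-1 y_4=2 y_5=-5
S(2) = 3055/3784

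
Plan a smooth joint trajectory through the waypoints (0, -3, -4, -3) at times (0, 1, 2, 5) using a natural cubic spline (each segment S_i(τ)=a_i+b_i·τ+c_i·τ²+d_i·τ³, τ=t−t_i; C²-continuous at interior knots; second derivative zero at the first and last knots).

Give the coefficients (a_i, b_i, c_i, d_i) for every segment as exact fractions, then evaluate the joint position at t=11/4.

Δ: Δ0=-3, Δ1=-1, Δ2=1/3
row 1: diag=4, rhs=12; c'=1/4, d'=3
row 2: denom=8−1·1/4=31/4; d'=(8−1·3)/(31/4)=20/31
back: M2=20/31
back: M1=3−1/4·20/31=88/31
M: M0=0, M1=88/31, M2=20/31, M3=0
seg 0: a=0, c=M0/2=0, d=(M1−M0)/(6·1)=44/93, b=Δ0−h0·(2M0+M1)/6=-323/93
seg 1: a=-3, c=M1/2=44/31, d=(M2−M1)/(6·1)=-34/93, b=Δ1−h1·(2M1+M2)/6=-191/93
seg 2: a=-4, c=M2/2=10/31, d=(M3−M2)/(6·3)=-10/279, b=Δ2−h2·(2M2+M3)/6=-29/93
t_q=11/4 → seg 2, τ=3/4; S=-4+-29/93·τ+10/31·τ²+-10/279·τ³=-4035/992

  seg 0: a=0 b=-323/93 c=0 d=44/93
  seg 1: a=-3 b=-191/93 c=44/31 d=-34/93
  seg 2: a=-4 b=-29/93 c=10/31 d=-10/279
S(11/4) = -4035/992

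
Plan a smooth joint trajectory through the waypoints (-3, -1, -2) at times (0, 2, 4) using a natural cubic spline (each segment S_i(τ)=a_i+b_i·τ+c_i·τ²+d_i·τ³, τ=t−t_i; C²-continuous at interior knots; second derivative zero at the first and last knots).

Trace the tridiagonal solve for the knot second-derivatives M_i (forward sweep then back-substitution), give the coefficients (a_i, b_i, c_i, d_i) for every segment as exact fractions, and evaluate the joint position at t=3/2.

  seg 0: a=-3 b=11/8 c=0 d=-3/32
  seg 1: a=-1 b=1/4 c=-9/16 d=3/32
S(3/2) = -321/256

Δ: Δ0=1, Δ1=-1/2
row 1: diag=8, rhs=-9; c'=1/4, d'=-9/8
back: M1=-9/8
M: M0=0, M1=-9/8, M2=0
seg 0: a=-3, c=M0/2=0, d=(M1−M0)/(6·2)=-3/32, b=Δ0−h0·(2M0+M1)/6=11/8
seg 1: a=-1, c=M1/2=-9/16, d=(M2−M1)/(6·2)=3/32, b=Δ1−h1·(2M1+M2)/6=1/4
t_q=3/2 → seg 0, τ=3/2; S=-3+11/8·τ+0·τ²+-3/32·τ³=-321/256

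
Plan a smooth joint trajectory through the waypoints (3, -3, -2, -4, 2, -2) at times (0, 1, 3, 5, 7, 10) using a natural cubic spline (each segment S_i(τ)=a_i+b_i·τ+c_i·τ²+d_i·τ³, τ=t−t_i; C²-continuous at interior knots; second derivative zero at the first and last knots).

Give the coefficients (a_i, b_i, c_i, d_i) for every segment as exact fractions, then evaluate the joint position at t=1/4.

  seg 0: a=3 b=-8527/1164 c=0 d=1543/1164
  seg 1: a=-3 b=-1949/582 c=1543/388 d=-2389/2328
  seg 2: a=-2 b=71/291 c=-423/194 d=907/1164
  seg 3: a=-4 b=254/291 c=242/97 d=-833/1164
  seg 4: a=2 b=659/291 c=-349/194 d=349/1746
S(1/4) = 29533/24832

Δ: Δ0=-6, Δ1=1/2, Δ2=-1, Δ3=3, Δ4=-4/3
row 1: diag=6, rhs=39; c'=1/3, d'=13/2
row 2: denom=8−2·1/3=22/3; d'=(-9−2·13/2)/(22/3)=-3
row 3: denom=8−2·3/11=82/11; d'=(24−2·-3)/(82/11)=165/41
row 4: denom=10−2·11/41=388/41; d'=(-26−2·165/41)/(388/41)=-349/97
back: M4=-349/97
back: M3=165/41−11/41·-349/97=484/97
back: M2=-3−3/11·484/97=-423/97
back: M1=13/2−1/3·-423/97=1543/194
M: M0=0, M1=1543/194, M2=-423/97, M3=484/97, M4=-349/97, M5=0
seg 0: a=3, c=M0/2=0, d=(M1−M0)/(6·1)=1543/1164, b=Δ0−h0·(2M0+M1)/6=-8527/1164
seg 1: a=-3, c=M1/2=1543/388, d=(M2−M1)/(6·2)=-2389/2328, b=Δ1−h1·(2M1+M2)/6=-1949/582
seg 2: a=-2, c=M2/2=-423/194, d=(M3−M2)/(6·2)=907/1164, b=Δ2−h2·(2M2+M3)/6=71/291
seg 3: a=-4, c=M3/2=242/97, d=(M4−M3)/(6·2)=-833/1164, b=Δ3−h3·(2M3+M4)/6=254/291
seg 4: a=2, c=M4/2=-349/194, d=(M5−M4)/(6·3)=349/1746, b=Δ4−h4·(2M4+M5)/6=659/291
t_q=1/4 → seg 0, τ=1/4; S=3+-8527/1164·τ+0·τ²+1543/1164·τ³=29533/24832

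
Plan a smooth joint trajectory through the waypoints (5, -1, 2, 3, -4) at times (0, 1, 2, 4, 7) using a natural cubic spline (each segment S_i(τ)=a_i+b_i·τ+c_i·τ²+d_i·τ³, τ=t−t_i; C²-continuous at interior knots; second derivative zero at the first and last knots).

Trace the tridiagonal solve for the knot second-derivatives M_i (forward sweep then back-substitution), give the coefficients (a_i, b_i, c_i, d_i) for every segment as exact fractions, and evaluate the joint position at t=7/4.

  seg 0: a=5 b=-2711/321 c=0 d=785/321
  seg 1: a=-1 b=-356/321 c=785/107 d=-1036/321
  seg 2: a=2 b=1246/321 c=-251/107 d=841/2568
  seg 3: a=3 b=-1009/642 c=-163/428 d=163/3852
S(7/4) = 799/856

Δ: Δ0=-6, Δ1=3, Δ2=1/2, Δ3=-7/3
row 1: diag=4, rhs=54; c'=1/4, d'=27/2
row 2: denom=6−1·1/4=23/4; d'=(-15−1·27/2)/(23/4)=-114/23
row 3: denom=10−2·8/23=214/23; d'=(-17−2·-114/23)/(214/23)=-163/214
back: M3=-163/214
back: M2=-114/23−8/23·-163/214=-502/107
back: M1=27/2−1/4·-502/107=1570/107
M: M0=0, M1=1570/107, M2=-502/107, M3=-163/214, M4=0
seg 0: a=5, c=M0/2=0, d=(M1−M0)/(6·1)=785/321, b=Δ0−h0·(2M0+M1)/6=-2711/321
seg 1: a=-1, c=M1/2=785/107, d=(M2−M1)/(6·1)=-1036/321, b=Δ1−h1·(2M1+M2)/6=-356/321
seg 2: a=2, c=M2/2=-251/107, d=(M3−M2)/(6·2)=841/2568, b=Δ2−h2·(2M2+M3)/6=1246/321
seg 3: a=3, c=M3/2=-163/428, d=(M4−M3)/(6·3)=163/3852, b=Δ3−h3·(2M3+M4)/6=-1009/642
t_q=7/4 → seg 1, τ=3/4; S=-1+-356/321·τ+785/107·τ²+-1036/321·τ³=799/856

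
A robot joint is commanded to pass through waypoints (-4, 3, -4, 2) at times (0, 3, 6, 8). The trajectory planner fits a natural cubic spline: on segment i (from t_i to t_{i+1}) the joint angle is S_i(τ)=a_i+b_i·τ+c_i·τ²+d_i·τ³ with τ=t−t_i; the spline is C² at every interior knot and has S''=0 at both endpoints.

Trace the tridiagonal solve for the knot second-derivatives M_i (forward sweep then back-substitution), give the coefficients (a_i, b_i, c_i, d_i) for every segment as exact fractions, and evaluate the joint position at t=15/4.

Δ: Δ0=7/3, Δ1=-7/3, Δ2=3
row 1: diag=12, rhs=-28; c'=1/4, d'=-7/3
row 2: denom=10−3·1/4=37/4; d'=(32−3·-7/3)/(37/4)=156/37
back: M2=156/37
back: M1=-7/3−1/4·156/37=-376/111
M: M0=0, M1=-376/111, M2=156/37, M3=0
seg 0: a=-4, c=M0/2=0, d=(M1−M0)/(6·3)=-188/999, b=Δ0−h0·(2M0+M1)/6=149/37
seg 1: a=3, c=M1/2=-188/111, d=(M2−M1)/(6·3)=422/999, b=Δ1−h1·(2M1+M2)/6=-39/37
seg 2: a=-4, c=M2/2=78/37, d=(M3−M2)/(6·2)=-13/37, b=Δ2−h2·(2M2+M3)/6=7/37
t_q=15/4 → seg 1, τ=3/4; S=3+-39/37·τ+-188/111·τ²+422/999·τ³=1699/1184

  seg 0: a=-4 b=149/37 c=0 d=-188/999
  seg 1: a=3 b=-39/37 c=-188/111 d=422/999
  seg 2: a=-4 b=7/37 c=78/37 d=-13/37
S(15/4) = 1699/1184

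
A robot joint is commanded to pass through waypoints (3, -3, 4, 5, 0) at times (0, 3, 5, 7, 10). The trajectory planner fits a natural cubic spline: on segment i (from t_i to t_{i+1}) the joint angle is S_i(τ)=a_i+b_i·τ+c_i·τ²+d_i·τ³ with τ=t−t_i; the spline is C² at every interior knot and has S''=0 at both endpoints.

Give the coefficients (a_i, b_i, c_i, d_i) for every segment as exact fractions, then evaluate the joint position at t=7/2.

  seg 0: a=3 b=-178/45 c=0 d=88/405
  seg 1: a=-3 b=86/45 c=88/45 d=-209/360
  seg 2: a=4 b=83/30 c=-55/36 d=71/360
  seg 3: a=5 b=-44/45 c=-31/90 d=31/810
S(7/2) = -521/320

Δ: Δ0=-2, Δ1=7/2, Δ2=1/2, Δ3=-5/3
row 1: diag=10, rhs=33; c'=1/5, d'=33/10
row 2: denom=8−2·1/5=38/5; d'=(-18−2·33/10)/(38/5)=-123/38
row 3: denom=10−2·5/19=180/19; d'=(-13−2·-123/38)/(180/19)=-31/45
back: M3=-31/45
back: M2=-123/38−5/19·-31/45=-55/18
back: M1=33/10−1/5·-55/18=176/45
M: M0=0, M1=176/45, M2=-55/18, M3=-31/45, M4=0
seg 0: a=3, c=M0/2=0, d=(M1−M0)/(6·3)=88/405, b=Δ0−h0·(2M0+M1)/6=-178/45
seg 1: a=-3, c=M1/2=88/45, d=(M2−M1)/(6·2)=-209/360, b=Δ1−h1·(2M1+M2)/6=86/45
seg 2: a=4, c=M2/2=-55/36, d=(M3−M2)/(6·2)=71/360, b=Δ2−h2·(2M2+M3)/6=83/30
seg 3: a=5, c=M3/2=-31/90, d=(M4−M3)/(6·3)=31/810, b=Δ3−h3·(2M3+M4)/6=-44/45
t_q=7/2 → seg 1, τ=1/2; S=-3+86/45·τ+88/45·τ²+-209/360·τ³=-521/320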